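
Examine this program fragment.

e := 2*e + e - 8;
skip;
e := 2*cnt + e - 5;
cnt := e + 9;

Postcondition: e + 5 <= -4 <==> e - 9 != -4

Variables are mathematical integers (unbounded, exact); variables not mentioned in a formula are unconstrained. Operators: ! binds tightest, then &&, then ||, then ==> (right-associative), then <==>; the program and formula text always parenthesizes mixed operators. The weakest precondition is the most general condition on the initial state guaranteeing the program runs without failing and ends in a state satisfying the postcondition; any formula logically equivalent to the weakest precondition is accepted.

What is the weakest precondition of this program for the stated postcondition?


Working backward. After the program, the postcondition e + 5 <= -4 <==> e - 9 != -4 must hold; in canonical form it is e <= -9 <==> e != 5.
Before cnt := e + 9: e <= -9 <==> e != 5
Before e := 2*cnt + e - 5: 2*cnt + e <= -4 <==> 2*cnt + e != 10
Before skip: 2*cnt + e <= -4 <==> 2*cnt + e != 10
Before e := 2*e + e - 8: 2*cnt + 3*e <= 4 <==> 2*cnt + 3*e != 18
Answer: WP = 2*cnt + 3*e <= 4 <==> 2*cnt + 3*e != 18


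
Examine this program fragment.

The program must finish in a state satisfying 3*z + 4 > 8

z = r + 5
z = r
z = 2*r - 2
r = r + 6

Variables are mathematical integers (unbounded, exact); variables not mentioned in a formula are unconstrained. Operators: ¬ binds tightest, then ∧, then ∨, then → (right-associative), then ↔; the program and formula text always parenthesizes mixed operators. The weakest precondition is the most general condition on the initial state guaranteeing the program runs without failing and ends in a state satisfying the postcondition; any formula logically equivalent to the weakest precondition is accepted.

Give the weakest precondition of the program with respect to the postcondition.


Working backward. After the program, the postcondition 3*z + 4 > 8 must hold; in canonical form it is 3*z > 4.
Before r := r + 6: 3*z > 4
Before z := 2*r - 2: 6*r > 10
Before z := r: 6*r > 10
Before z := r + 5: 6*r > 10
Answer: WP = 6*r > 10


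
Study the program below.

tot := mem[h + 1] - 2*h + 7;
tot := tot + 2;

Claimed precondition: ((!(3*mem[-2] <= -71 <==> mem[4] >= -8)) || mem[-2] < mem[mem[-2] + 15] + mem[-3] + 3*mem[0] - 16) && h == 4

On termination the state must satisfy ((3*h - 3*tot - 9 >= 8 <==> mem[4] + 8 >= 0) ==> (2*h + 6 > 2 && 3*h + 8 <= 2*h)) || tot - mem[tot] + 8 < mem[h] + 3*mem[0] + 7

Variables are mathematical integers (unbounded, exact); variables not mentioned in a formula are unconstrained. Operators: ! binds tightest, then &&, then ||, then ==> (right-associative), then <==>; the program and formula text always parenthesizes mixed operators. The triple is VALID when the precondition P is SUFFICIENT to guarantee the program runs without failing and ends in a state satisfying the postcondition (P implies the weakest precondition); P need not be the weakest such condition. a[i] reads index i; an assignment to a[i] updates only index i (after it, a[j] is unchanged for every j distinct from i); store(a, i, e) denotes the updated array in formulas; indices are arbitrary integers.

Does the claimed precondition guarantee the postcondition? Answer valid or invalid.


Working backward. After the program, the postcondition ((3*h - 3*tot - 9 >= 8 <==> mem[4] + 8 >= 0) ==> (2*h + 6 > 2 && 3*h + 8 <= 2*h)) || tot - mem[tot] + 8 < mem[h] + 3*mem[0] + 7 must hold; in canonical form it is ((3*h >= 3*tot + 17 <==> mem[4] >= -8) ==> (2*h > -4 && h <= -8)) || tot < 3*mem[0] + mem[h] + mem[tot] - 1.
Before tot := tot + 2: ((3*h >= 3*tot + 23 <==> mem[4] >= -8) ==> (2*h > -4 && h <= -8)) || tot < mem[tot + 2] + 3*mem[0] + mem[h] - 3
Before tot := mem[h + 1] - 2*h + 7: ((9*h >= 3*mem[h + 1] + 44 <==> mem[4] >= -8) ==> (2*h > -4 && h <= -8)) || mem[h + 1] < mem[mem[h + 1] - 2*h + 9] + 3*mem[0] + mem[h] + 2*h - 10
The weakest precondition is ((9*h >= 3*mem[h + 1] + 44 <==> mem[4] >= -8) ==> (2*h > -4 && h <= -8)) || mem[h + 1] < mem[mem[h + 1] - 2*h + 9] + 3*mem[0] + mem[h] + 2*h - 10.
Check whether ((!(3*mem[-2] <= -71 <==> mem[4] >= -8)) || mem[-2] < mem[mem[-2] + 15] + mem[-3] + 3*mem[0] - 16) && h == 4 implies it.
Countermodel: at the initial state h = 4, mem = {[-3] = 94200, [-2] = 15521, [0] = -30152, [4] = -9, [5] = 6516, [6517] = -27727, [15536] = 11794, elsewhere 11794}, the precondition holds but the weakest precondition fails.
Answer: invalid


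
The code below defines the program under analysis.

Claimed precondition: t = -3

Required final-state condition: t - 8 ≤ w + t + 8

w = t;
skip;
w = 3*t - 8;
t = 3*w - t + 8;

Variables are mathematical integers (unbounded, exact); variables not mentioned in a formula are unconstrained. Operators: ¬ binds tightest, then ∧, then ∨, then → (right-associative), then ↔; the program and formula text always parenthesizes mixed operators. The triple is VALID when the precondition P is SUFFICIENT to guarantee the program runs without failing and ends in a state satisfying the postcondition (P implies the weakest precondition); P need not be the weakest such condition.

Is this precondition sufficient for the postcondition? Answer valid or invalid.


Working backward. After the program, the postcondition t - 8 ≤ w + t + 8 must hold; in canonical form it is w ≥ -16.
Before t := 3*w - t + 8: w ≥ -16
Before w := 3*t - 8: 3*t ≥ -8
Before skip: 3*t ≥ -8
Before w := t: 3*t ≥ -8
The weakest precondition is 3*t ≥ -8.
Check whether t = -3 implies it.
Countermodel: at the initial state t = -3, the precondition holds but the weakest precondition fails.
Answer: invalid


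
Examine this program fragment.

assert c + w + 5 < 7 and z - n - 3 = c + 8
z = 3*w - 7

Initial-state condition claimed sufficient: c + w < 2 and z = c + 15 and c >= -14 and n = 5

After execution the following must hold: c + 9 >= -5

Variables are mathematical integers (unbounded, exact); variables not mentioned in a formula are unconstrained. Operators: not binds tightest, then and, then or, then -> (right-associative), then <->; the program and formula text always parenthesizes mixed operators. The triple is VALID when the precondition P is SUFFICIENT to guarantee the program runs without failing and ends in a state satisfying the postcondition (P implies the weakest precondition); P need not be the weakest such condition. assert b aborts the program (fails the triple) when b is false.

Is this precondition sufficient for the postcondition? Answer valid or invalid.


Working backward. After the program, the postcondition c + 9 >= -5 must hold; in canonical form it is c >= -14.
Before z := 3*w - 7: c >= -14
Before assert c + w + 5 < 7 and z - n - 3 = c + 8: c + w < 2 and z = c + n + 11 and c >= -14
The weakest precondition is c + w < 2 and z = c + n + 11 and c >= -14.
Check whether c + w < 2 and z = c + 15 and c >= -14 and n = 5 implies it.
Countermodel: at the initial state c = -14, n = 5, w = 15, z = 1, the precondition holds but the weakest precondition fails.
Answer: invalid


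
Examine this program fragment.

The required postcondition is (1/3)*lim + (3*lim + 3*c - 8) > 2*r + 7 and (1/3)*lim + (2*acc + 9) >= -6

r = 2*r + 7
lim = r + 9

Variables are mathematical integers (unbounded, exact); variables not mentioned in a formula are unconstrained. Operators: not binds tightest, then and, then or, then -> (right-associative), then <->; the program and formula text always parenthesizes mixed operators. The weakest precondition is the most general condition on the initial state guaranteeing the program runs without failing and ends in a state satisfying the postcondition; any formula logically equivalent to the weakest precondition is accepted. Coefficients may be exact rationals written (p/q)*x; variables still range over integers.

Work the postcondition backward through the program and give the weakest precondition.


Working backward. After the program, the postcondition (1/3)*lim + (3*lim + 3*c - 8) > 2*r + 7 and (1/3)*lim + (2*acc + 9) >= -6 must hold; in canonical form it is 3*c + (10/3)*lim > 2*r + 15 and 2*acc + (1/3)*lim >= -15.
Before lim := r + 9: 3*c + (4/3)*r > -15 and 2*acc + (1/3)*r >= -18
Before r := 2*r + 7: 3*c + (8/3)*r > -73/3 and 2*acc + (2/3)*r >= -61/3
Answer: WP = 3*c + (8/3)*r > -73/3 and 2*acc + (2/3)*r >= -61/3


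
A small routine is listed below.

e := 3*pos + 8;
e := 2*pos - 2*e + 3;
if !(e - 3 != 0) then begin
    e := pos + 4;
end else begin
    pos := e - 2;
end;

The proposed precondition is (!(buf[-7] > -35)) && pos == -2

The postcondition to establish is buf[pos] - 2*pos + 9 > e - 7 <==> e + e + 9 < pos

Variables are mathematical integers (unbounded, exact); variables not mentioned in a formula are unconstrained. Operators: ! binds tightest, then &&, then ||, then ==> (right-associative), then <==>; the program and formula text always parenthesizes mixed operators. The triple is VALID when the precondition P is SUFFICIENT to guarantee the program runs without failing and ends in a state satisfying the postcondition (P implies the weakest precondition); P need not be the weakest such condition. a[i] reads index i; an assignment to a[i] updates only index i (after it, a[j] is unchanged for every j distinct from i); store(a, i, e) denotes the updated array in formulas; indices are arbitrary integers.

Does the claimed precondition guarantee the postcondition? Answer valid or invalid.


Working backward. After the program, the postcondition buf[pos] - 2*pos + 9 > e - 7 <==> e + e + 9 < pos must hold; in canonical form it is buf[pos] > e + 2*pos - 16 <==> 2*e < pos - 9.
Then branch requires buf[pos] > 3*pos - 12 <==> pos < -17; else branch requires buf[e - 2] > 3*e - 20 <==> e < -11.
Before the if: ((!(e != 3)) ==> (buf[pos] > 3*pos - 12 <==> pos < -17)) && (e != 3 ==> (buf[e - 2] > 3*e - 20 <==> e < -11))
Before e := 2*pos - 2*e + 3: ((!(2*pos != 2*e)) ==> (buf[pos] > 3*pos - 12 <==> pos < -17)) && (2*pos != 2*e ==> (buf[-2*e + 2*pos + 1] + 6*e > 6*pos - 11 <==> 2*pos < 2*e - 14))
Before e := 3*pos + 8: ((!(4*pos != -16)) ==> (buf[pos] > 3*pos - 12 <==> pos < -17)) && (4*pos != -16 ==> (buf[-4*pos - 15] + 12*pos > -59 <==> 4*pos > -2))
The weakest precondition is ((!(4*pos != -16)) ==> (buf[pos] > 3*pos - 12 <==> pos < -17)) && (4*pos != -16 ==> (buf[-4*pos - 15] + 12*pos > -59 <==> 4*pos > -2)).
Check whether (!(buf[-7] > -35)) && pos == -2 implies it.
Every state satisfying the precondition satisfies the weakest precondition: the implication holds.
Answer: valid


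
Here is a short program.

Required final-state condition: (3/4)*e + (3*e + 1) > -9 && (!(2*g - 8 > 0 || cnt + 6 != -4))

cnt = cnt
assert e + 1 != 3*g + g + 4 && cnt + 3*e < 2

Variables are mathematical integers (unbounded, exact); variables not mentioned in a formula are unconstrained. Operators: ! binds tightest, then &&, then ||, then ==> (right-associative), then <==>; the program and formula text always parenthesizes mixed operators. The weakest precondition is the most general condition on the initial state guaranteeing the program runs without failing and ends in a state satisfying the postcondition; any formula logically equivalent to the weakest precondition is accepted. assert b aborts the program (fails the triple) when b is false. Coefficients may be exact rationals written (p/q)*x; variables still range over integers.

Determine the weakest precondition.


Working backward. After the program, the postcondition (3/4)*e + (3*e + 1) > -9 && (!(2*g - 8 > 0 || cnt + 6 != -4)) must hold; in canonical form it is (15/4)*e > -10 && (!(2*g > 8 || cnt != -10)).
Before assert e + 1 != 3*g + g + 4 && cnt + 3*e < 2: e != 4*g + 3 && cnt + 3*e < 2 && (15/4)*e > -10 && (!(2*g > 8 || cnt != -10))
Before cnt := cnt: e != 4*g + 3 && cnt + 3*e < 2 && (15/4)*e > -10 && (!(2*g > 8 || cnt != -10))
Answer: WP = e != 4*g + 3 && cnt + 3*e < 2 && (15/4)*e > -10 && (!(2*g > 8 || cnt != -10))


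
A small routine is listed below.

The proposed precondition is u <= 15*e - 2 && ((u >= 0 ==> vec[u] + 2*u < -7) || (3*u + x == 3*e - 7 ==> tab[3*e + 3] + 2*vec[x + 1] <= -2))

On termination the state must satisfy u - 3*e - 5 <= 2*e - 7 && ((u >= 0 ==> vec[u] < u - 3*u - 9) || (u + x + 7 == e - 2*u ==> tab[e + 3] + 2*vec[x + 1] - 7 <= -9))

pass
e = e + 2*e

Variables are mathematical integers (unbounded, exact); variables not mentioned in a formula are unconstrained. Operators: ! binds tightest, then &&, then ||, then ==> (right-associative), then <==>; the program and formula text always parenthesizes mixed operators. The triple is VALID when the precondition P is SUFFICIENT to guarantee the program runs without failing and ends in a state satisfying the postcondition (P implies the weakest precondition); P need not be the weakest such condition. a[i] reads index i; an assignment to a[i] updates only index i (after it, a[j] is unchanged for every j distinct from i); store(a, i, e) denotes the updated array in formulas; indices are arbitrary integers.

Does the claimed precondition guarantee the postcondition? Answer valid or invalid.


Working backward. After the program, the postcondition u - 3*e - 5 <= 2*e - 7 && ((u >= 0 ==> vec[u] < u - 3*u - 9) || (u + x + 7 == e - 2*u ==> tab[e + 3] + 2*vec[x + 1] - 7 <= -9)) must hold; in canonical form it is u <= 5*e - 2 && ((u >= 0 ==> vec[u] + 2*u < -9) || (3*u + x == e - 7 ==> tab[e + 3] + 2*vec[x + 1] <= -2)).
Before e := e + 2*e: u <= 15*e - 2 && ((u >= 0 ==> vec[u] + 2*u < -9) || (3*u + x == 3*e - 7 ==> tab[3*e + 3] + 2*vec[x + 1] <= -2))
Before skip: u <= 15*e - 2 && ((u >= 0 ==> vec[u] + 2*u < -9) || (3*u + x == 3*e - 7 ==> tab[3*e + 3] + 2*vec[x + 1] <= -2))
The weakest precondition is u <= 15*e - 2 && ((u >= 0 ==> vec[u] + 2*u < -9) || (3*u + x == 3*e - 7 ==> tab[3*e + 3] + 2*vec[x + 1] <= -2)).
Check whether u <= 15*e - 2 && ((u >= 0 ==> vec[u] + 2*u < -7) || (3*u + x == 3*e - 7 ==> tab[3*e + 3] + 2*vec[x + 1] <= -2)) implies it.
Countermodel: at the initial state e = 1, tab = {[-42] = 67, [6] = 67, [13] = 67, elsewhere 67}, u = 13, vec = {[-42] = -34, [6] = -34, [13] = -34, elsewhere -34}, x = -43, the precondition holds but the weakest precondition fails.
Answer: invalid


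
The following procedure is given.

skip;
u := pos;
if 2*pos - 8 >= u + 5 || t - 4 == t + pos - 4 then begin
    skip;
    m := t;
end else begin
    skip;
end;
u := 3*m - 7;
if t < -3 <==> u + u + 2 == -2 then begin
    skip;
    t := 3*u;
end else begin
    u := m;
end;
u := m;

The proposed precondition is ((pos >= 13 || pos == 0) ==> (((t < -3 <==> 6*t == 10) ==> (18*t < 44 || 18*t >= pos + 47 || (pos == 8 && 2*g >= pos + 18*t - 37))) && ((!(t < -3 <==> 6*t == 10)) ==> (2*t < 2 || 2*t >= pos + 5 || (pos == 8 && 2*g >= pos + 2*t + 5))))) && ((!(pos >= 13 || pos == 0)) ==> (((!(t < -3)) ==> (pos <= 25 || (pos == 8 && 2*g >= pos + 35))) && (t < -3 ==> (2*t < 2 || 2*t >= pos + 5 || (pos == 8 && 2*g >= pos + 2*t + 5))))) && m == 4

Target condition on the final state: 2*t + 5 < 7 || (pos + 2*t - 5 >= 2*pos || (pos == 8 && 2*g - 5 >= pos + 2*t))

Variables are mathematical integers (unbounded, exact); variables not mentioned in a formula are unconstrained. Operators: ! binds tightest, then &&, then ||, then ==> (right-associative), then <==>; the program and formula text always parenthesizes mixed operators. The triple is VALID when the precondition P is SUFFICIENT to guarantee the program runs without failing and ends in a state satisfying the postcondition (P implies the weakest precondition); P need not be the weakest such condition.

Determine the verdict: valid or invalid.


Working backward. After the program, the postcondition 2*t + 5 < 7 || (pos + 2*t - 5 >= 2*pos || (pos == 8 && 2*g - 5 >= pos + 2*t)) must hold; in canonical form it is 2*t < 2 || 2*t >= pos + 5 || (pos == 8 && 2*g >= pos + 2*t + 5).
Before u := m: 2*t < 2 || 2*t >= pos + 5 || (pos == 8 && 2*g >= pos + 2*t + 5)
Then branch requires 6*u < 2 || 6*u >= pos + 5 || (pos == 8 && 2*g >= pos + 6*u + 5); else branch requires 2*t < 2 || 2*t >= pos + 5 || (pos == 8 && 2*g >= pos + 2*t + 5).
Before the if: ((t < -3 <==> 2*u == -4) ==> (6*u < 2 || 6*u >= pos + 5 || (pos == 8 && 2*g >= pos + 6*u + 5))) && ((!(t < -3 <==> 2*u == -4)) ==> (2*t < 2 || 2*t >= pos + 5 || (pos == 8 && 2*g >= pos + 2*t + 5)))
Before u := 3*m - 7: ((t < -3 <==> 6*m == 10) ==> (18*m < 44 || 18*m >= pos + 47 || (pos == 8 && 2*g >= 18*m + pos - 37))) && ((!(t < -3 <==> 6*m == 10)) ==> (2*t < 2 || 2*t >= pos + 5 || (pos == 8 && 2*g >= pos + 2*t + 5)))
Then branch requires ((t < -3 <==> 6*t == 10) ==> (18*t < 44 || 18*t >= pos + 47 || (pos == 8 && 2*g >= pos + 18*t - 37))) && ((!(t < -3 <==> 6*t == 10)) ==> (2*t < 2 || 2*t >= pos + 5 || (pos == 8 && 2*g >= pos + 2*t + 5))); else branch requires ((t < -3 <==> 6*m == 10) ==> (18*m < 44 || 18*m >= pos + 47 || (pos == 8 && 2*g >= 18*m + pos - 37))) && ((!(t < -3 <==> 6*m == 10)) ==> (2*t < 2 || 2*t >= pos + 5 || (pos == 8 && 2*g >= pos + 2*t + 5))).
Before the if: ((2*pos >= u + 13 || pos == 0) ==> (((t < -3 <==> 6*t == 10) ==> (18*t < 44 || 18*t >= pos + 47 || (pos == 8 && 2*g >= pos + 18*t - 37))) && ((!(t < -3 <==> 6*t == 10)) ==> (2*t < 2 || 2*t >= pos + 5 || (pos == 8 && 2*g >= pos + 2*t + 5))))) && ((!(2*pos >= u + 13 || pos == 0)) ==> (((t < -3 <==> 6*m == 10) ==> (18*m < 44 || 18*m >= pos + 47 || (pos == 8 && 2*g >= 18*m + pos - 37))) && ((!(t < -3 <==> 6*m == 10)) ==> (2*t < 2 || 2*t >= pos + 5 || (pos == 8 && 2*g >= pos + 2*t + 5)))))
Before u := pos: ((pos >= 13 || pos == 0) ==> (((t < -3 <==> 6*t == 10) ==> (18*t < 44 || 18*t >= pos + 47 || (pos == 8 && 2*g >= pos + 18*t - 37))) && ((!(t < -3 <==> 6*t == 10)) ==> (2*t < 2 || 2*t >= pos + 5 || (pos == 8 && 2*g >= pos + 2*t + 5))))) && ((!(pos >= 13 || pos == 0)) ==> (((t < -3 <==> 6*m == 10) ==> (18*m < 44 || 18*m >= pos + 47 || (pos == 8 && 2*g >= 18*m + pos - 37))) && ((!(t < -3 <==> 6*m == 10)) ==> (2*t < 2 || 2*t >= pos + 5 || (pos == 8 && 2*g >= pos + 2*t + 5)))))
Before skip: ((pos >= 13 || pos == 0) ==> (((t < -3 <==> 6*t == 10) ==> (18*t < 44 || 18*t >= pos + 47 || (pos == 8 && 2*g >= pos + 18*t - 37))) && ((!(t < -3 <==> 6*t == 10)) ==> (2*t < 2 || 2*t >= pos + 5 || (pos == 8 && 2*g >= pos + 2*t + 5))))) && ((!(pos >= 13 || pos == 0)) ==> (((t < -3 <==> 6*m == 10) ==> (18*m < 44 || 18*m >= pos + 47 || (pos == 8 && 2*g >= 18*m + pos - 37))) && ((!(t < -3 <==> 6*m == 10)) ==> (2*t < 2 || 2*t >= pos + 5 || (pos == 8 && 2*g >= pos + 2*t + 5)))))
The weakest precondition is ((pos >= 13 || pos == 0) ==> (((t < -3 <==> 6*t == 10) ==> (18*t < 44 || 18*t >= pos + 47 || (pos == 8 && 2*g >= pos + 18*t - 37))) && ((!(t < -3 <==> 6*t == 10)) ==> (2*t < 2 || 2*t >= pos + 5 || (pos == 8 && 2*g >= pos + 2*t + 5))))) && ((!(pos >= 13 || pos == 0)) ==> (((t < -3 <==> 6*m == 10) ==> (18*m < 44 || 18*m >= pos + 47 || (pos == 8 && 2*g >= 18*m + pos - 37))) && ((!(t < -3 <==> 6*m == 10)) ==> (2*t < 2 || 2*t >= pos + 5 || (pos == 8 && 2*g >= pos + 2*t + 5))))).
Check whether ((pos >= 13 || pos == 0) ==> (((t < -3 <==> 6*t == 10) ==> (18*t < 44 || 18*t >= pos + 47 || (pos == 8 && 2*g >= pos + 18*t - 37))) && ((!(t < -3 <==> 6*t == 10)) ==> (2*t < 2 || 2*t >= pos + 5 || (pos == 8 && 2*g >= pos + 2*t + 5))))) && ((!(pos >= 13 || pos == 0)) ==> (((!(t < -3)) ==> (pos <= 25 || (pos == 8 && 2*g >= pos + 35))) && (t < -3 ==> (2*t < 2 || 2*t >= pos + 5 || (pos == 8 && 2*g >= pos + 2*t + 5))))) && m == 4 implies it.
Every state satisfying the precondition satisfies the weakest precondition: the implication holds.
Answer: valid


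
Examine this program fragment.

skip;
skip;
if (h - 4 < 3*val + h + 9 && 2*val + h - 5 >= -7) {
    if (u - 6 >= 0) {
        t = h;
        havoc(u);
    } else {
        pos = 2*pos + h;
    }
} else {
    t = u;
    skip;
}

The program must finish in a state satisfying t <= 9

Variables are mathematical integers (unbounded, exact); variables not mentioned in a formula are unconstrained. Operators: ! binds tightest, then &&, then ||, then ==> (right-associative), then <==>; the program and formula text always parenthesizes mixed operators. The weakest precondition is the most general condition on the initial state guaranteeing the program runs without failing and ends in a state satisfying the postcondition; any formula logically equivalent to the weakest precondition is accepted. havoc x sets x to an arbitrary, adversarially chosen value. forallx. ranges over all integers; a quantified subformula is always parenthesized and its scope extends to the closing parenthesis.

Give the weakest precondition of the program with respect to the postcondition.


Working backward. After the program, t <= 9 must hold.
Then branch requires (u >= 6 ==> h <= 9) && ((!(u >= 6)) ==> t <= 9); else branch requires u <= 9.
Before the if: ((3*val > -13 && h + 2*val >= -2) ==> ((u >= 6 ==> h <= 9) && ((!(u >= 6)) ==> t <= 9))) && ((!(3*val > -13 && h + 2*val >= -2)) ==> u <= 9)
Before skip: ((3*val > -13 && h + 2*val >= -2) ==> ((u >= 6 ==> h <= 9) && ((!(u >= 6)) ==> t <= 9))) && ((!(3*val > -13 && h + 2*val >= -2)) ==> u <= 9)
Before skip: ((3*val > -13 && h + 2*val >= -2) ==> ((u >= 6 ==> h <= 9) && ((!(u >= 6)) ==> t <= 9))) && ((!(3*val > -13 && h + 2*val >= -2)) ==> u <= 9)
Answer: WP = ((3*val > -13 && h + 2*val >= -2) ==> ((u >= 6 ==> h <= 9) && ((!(u >= 6)) ==> t <= 9))) && ((!(3*val > -13 && h + 2*val >= -2)) ==> u <= 9)


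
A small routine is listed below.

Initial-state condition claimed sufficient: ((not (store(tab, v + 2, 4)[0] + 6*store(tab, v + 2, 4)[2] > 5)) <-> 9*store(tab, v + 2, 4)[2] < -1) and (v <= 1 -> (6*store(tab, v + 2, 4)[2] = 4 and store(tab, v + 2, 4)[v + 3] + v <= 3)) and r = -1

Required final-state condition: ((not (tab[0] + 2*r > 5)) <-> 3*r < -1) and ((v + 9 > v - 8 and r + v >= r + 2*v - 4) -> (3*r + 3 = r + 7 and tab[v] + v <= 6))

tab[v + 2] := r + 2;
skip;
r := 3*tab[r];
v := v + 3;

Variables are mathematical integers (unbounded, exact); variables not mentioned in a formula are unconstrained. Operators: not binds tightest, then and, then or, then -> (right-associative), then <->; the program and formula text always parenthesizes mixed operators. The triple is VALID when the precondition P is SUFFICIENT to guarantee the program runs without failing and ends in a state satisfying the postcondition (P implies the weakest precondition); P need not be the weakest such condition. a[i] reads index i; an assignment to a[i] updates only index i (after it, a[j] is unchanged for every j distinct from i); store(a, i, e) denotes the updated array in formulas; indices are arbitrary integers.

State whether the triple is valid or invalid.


Working backward. After the program, the postcondition ((not (tab[0] + 2*r > 5)) <-> 3*r < -1) and ((v + 9 > v - 8 and r + v >= r + 2*v - 4) -> (3*r + 3 = r + 7 and tab[v] + v <= 6)) must hold; in canonical form it is ((not (tab[0] + 2*r > 5)) <-> 3*r < -1) and (v <= 4 -> (2*r = 4 and tab[v] + v <= 6)).
Before v := v + 3: ((not (tab[0] + 2*r > 5)) <-> 3*r < -1) and (v <= 1 -> (2*r = 4 and tab[v + 3] + v <= 3))
Before r := 3*tab[r]: ((not (tab[0] + 6*tab[r] > 5)) <-> 9*tab[r] < -1) and (v <= 1 -> (6*tab[r] = 4 and tab[v + 3] + v <= 3))
Before skip: ((not (tab[0] + 6*tab[r] > 5)) <-> 9*tab[r] < -1) and (v <= 1 -> (6*tab[r] = 4 and tab[v + 3] + v <= 3))
Before tab[v + 2] := r + 2: ((not (store(tab, v + 2, r + 2)[0] + 6*store(tab, v + 2, r + 2)[r] > 5)) <-> 9*store(tab, v + 2, r + 2)[r] < -1) and (v <= 1 -> (6*store(tab, v + 2, r + 2)[r] = 4 and store(tab, v + 2, r + 2)[v + 3] + v <= 3))
The weakest precondition is ((not (store(tab, v + 2, r + 2)[0] + 6*store(tab, v + 2, r + 2)[r] > 5)) <-> 9*store(tab, v + 2, r + 2)[r] < -1) and (v <= 1 -> (6*store(tab, v + 2, r + 2)[r] = 4 and store(tab, v + 2, r + 2)[v + 3] + v <= 3)).
Check whether ((not (store(tab, v + 2, 4)[0] + 6*store(tab, v + 2, 4)[2] > 5)) <-> 9*store(tab, v + 2, 4)[2] < -1) and (v <= 1 -> (6*store(tab, v + 2, 4)[2] = 4 and store(tab, v + 2, 4)[v + 3] + v <= 3)) and r = -1 implies it.
Countermodel: at the initial state r = -1, tab = {[-1] = -25043, [0] = 150264, [2] = 28409, [4822] = 3, [4823] = 3, elsewhere 3}, v = 4820, the precondition holds but the weakest precondition fails.
Answer: invalid


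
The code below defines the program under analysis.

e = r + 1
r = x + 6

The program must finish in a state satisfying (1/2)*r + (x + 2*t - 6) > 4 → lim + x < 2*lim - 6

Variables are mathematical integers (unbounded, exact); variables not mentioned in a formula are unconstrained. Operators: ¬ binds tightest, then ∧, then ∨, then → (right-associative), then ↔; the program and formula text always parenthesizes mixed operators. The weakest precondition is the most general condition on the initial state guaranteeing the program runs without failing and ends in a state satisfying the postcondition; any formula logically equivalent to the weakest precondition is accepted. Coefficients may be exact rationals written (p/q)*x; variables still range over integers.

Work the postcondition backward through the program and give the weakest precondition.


Working backward. After the program, the postcondition (1/2)*r + (x + 2*t - 6) > 4 → lim + x < 2*lim - 6 must hold; in canonical form it is (1/2)*r + 2*t + x > 10 → x < lim - 6.
Before r := x + 6: 2*t + (3/2)*x > 7 → x < lim - 6
Before e := r + 1: 2*t + (3/2)*x > 7 → x < lim - 6
Answer: WP = 2*t + (3/2)*x > 7 → x < lim - 6


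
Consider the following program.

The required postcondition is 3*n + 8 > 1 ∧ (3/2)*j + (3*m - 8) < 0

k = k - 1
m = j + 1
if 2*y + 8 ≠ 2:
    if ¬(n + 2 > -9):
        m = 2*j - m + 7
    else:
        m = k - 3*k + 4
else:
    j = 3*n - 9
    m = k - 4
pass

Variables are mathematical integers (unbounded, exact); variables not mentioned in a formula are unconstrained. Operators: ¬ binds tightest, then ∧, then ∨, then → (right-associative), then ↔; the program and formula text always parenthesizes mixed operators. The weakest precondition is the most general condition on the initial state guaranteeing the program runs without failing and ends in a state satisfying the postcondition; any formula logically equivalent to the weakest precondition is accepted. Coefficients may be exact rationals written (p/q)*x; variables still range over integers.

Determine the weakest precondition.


Working backward. After the program, the postcondition 3*n + 8 > 1 ∧ (3/2)*j + (3*m - 8) < 0 must hold; in canonical form it is 3*n > -7 ∧ (3/2)*j + 3*m < 8.
Before skip: 3*n > -7 ∧ (3/2)*j + 3*m < 8
Then branch requires ((¬(n > -11)) → (3*n > -7 ∧ (15/2)*j < 3*m - 13)) ∧ (n > -11 → (3*n > -7 ∧ (3/2)*j < 6*k - 4)); else branch requires 3*n > -7 ∧ 3*k + (9/2)*n < 67/2.
Before the if: (2*y ≠ -6 → (((¬(n > -11)) → (3*n > -7 ∧ (15/2)*j < 3*m - 13)) ∧ (n > -11 → (3*n > -7 ∧ (3/2)*j < 6*k - 4)))) ∧ ((¬(2*y ≠ -6)) → (3*n > -7 ∧ 3*k + (9/2)*n < 67/2))
Before m := j + 1: (2*y ≠ -6 → (((¬(n > -11)) → (3*n > -7 ∧ (9/2)*j < -10)) ∧ (n > -11 → (3*n > -7 ∧ (3/2)*j < 6*k - 4)))) ∧ ((¬(2*y ≠ -6)) → (3*n > -7 ∧ 3*k + (9/2)*n < 67/2))
Before k := k - 1: (2*y ≠ -6 → (((¬(n > -11)) → (3*n > -7 ∧ (9/2)*j < -10)) ∧ (n > -11 → (3*n > -7 ∧ (3/2)*j < 6*k - 10)))) ∧ ((¬(2*y ≠ -6)) → (3*n > -7 ∧ 3*k + (9/2)*n < 73/2))
Answer: WP = (2*y ≠ -6 → (((¬(n > -11)) → (3*n > -7 ∧ (9/2)*j < -10)) ∧ (n > -11 → (3*n > -7 ∧ (3/2)*j < 6*k - 10)))) ∧ ((¬(2*y ≠ -6)) → (3*n > -7 ∧ 3*k + (9/2)*n < 73/2))


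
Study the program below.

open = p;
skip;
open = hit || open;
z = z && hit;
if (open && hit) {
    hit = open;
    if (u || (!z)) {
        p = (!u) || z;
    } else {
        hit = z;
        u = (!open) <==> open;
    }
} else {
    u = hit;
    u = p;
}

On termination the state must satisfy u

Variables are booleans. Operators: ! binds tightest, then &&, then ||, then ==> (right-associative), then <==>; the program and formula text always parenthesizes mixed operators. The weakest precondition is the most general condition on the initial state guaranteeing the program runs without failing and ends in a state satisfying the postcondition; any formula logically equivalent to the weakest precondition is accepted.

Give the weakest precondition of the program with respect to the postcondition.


Working backward. After the program, u must hold.
Then branch requires ((u || (!z)) ==> u) && ((!(u || (!z))) ==> ((!open) <==> open)); else branch requires p.
Before the if: ((open && hit) ==> (((u || (!z)) ==> u) && ((!(u || (!z))) ==> ((!open) <==> open)))) && ((!(open && hit)) ==> p)
Before z := z && hit: ((open && hit) ==> (((u || (!(z && hit))) ==> u) && ((!(u || (!(z && hit)))) ==> ((!open) <==> open)))) && ((!(open && hit)) ==> p)
Before open := hit || open: (((hit || open) && hit) ==> (((u || (!(z && hit))) ==> u) && ((!(u || (!(z && hit)))) ==> ((!(hit || open)) <==> (hit || open))))) && ((!((hit || open) && hit)) ==> p)
Before skip: (((hit || open) && hit) ==> (((u || (!(z && hit))) ==> u) && ((!(u || (!(z && hit)))) ==> ((!(hit || open)) <==> (hit || open))))) && ((!((hit || open) && hit)) ==> p)
Before open := p: (((hit || p) && hit) ==> (((u || (!(z && hit))) ==> u) && ((!(u || (!(z && hit)))) ==> ((!(hit || p)) <==> (hit || p))))) && ((!((hit || p) && hit)) ==> p)
Answer: WP = (((hit || p) && hit) ==> (((u || (!(z && hit))) ==> u) && ((!(u || (!(z && hit)))) ==> ((!(hit || p)) <==> (hit || p))))) && ((!((hit || p) && hit)) ==> p)


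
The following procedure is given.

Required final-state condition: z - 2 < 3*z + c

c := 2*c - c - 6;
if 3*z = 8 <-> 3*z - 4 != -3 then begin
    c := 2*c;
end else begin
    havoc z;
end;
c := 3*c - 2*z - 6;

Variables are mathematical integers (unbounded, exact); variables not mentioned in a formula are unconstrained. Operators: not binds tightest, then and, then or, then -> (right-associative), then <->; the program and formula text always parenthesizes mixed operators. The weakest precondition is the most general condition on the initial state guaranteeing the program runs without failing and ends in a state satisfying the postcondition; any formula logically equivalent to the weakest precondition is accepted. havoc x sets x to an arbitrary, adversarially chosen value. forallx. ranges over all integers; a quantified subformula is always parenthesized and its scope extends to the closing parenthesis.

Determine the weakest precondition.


Working backward. After the program, the postcondition z - 2 < 3*z + c must hold; in canonical form it is c + 2*z > -2.
Before c := 3*c - 2*z - 6: 3*c > 4
Then branch requires 6*c > 4; else branch requires 3*c > 4.
Before the if: ((3*z = 8 <-> 3*z != 1) -> 6*c > 4) and ((not (3*z = 8 <-> 3*z != 1)) -> 3*c > 4)
Before c := 2*c - c - 6: ((3*z = 8 <-> 3*z != 1) -> 6*c > 40) and ((not (3*z = 8 <-> 3*z != 1)) -> 3*c > 22)
Answer: WP = ((3*z = 8 <-> 3*z != 1) -> 6*c > 40) and ((not (3*z = 8 <-> 3*z != 1)) -> 3*c > 22)


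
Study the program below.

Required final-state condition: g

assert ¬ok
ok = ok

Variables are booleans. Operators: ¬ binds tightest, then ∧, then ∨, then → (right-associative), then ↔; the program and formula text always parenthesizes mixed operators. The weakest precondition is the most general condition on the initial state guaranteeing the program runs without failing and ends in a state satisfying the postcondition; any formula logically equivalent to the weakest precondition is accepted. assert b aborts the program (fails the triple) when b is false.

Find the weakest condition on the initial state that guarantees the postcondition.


Working backward. After the program, g must hold.
Before ok := ok: g
Before assert ¬ok: (¬ok) ∧ g
Answer: WP = (¬ok) ∧ g


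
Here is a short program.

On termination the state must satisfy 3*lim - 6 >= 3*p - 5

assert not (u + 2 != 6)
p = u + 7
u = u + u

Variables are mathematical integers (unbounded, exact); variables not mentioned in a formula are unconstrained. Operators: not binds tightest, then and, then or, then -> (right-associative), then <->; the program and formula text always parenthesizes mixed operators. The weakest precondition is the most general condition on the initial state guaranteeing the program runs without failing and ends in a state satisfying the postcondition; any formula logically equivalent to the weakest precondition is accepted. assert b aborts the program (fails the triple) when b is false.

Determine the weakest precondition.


Working backward. After the program, the postcondition 3*lim - 6 >= 3*p - 5 must hold; in canonical form it is 3*lim >= 3*p + 1.
Before u := u + u: 3*lim >= 3*p + 1
Before p := u + 7: 3*lim >= 3*u + 22
Before assert not (u + 2 != 6): (not (u != 4)) and 3*lim >= 3*u + 22
Answer: WP = (not (u != 4)) and 3*lim >= 3*u + 22


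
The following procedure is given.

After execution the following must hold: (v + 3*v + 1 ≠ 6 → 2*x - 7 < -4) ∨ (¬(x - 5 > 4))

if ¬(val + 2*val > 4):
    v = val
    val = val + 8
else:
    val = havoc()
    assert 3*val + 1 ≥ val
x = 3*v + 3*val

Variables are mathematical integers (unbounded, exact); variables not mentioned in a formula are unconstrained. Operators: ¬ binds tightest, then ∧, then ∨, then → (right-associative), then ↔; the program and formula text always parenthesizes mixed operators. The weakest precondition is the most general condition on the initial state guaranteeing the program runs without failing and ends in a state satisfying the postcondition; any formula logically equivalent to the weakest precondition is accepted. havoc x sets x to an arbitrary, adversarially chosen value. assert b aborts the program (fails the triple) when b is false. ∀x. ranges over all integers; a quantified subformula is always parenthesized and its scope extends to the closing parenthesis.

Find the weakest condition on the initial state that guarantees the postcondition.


Working backward. After the program, the postcondition (v + 3*v + 1 ≠ 6 → 2*x - 7 < -4) ∨ (¬(x - 5 > 4)) must hold; in canonical form it is (4*v ≠ 5 → 2*x < 3) ∨ (¬(x > 9)).
Before x := 3*v + 3*val: (4*v ≠ 5 → 6*v + 6*val < 3) ∨ (¬(3*v + 3*val > 9))
Then branch requires (4*val ≠ 5 → 12*val < -45) ∨ (¬(6*val > -15)); else branch requires ∀val_1. (2*val_1 ≥ -1 ∧ ((4*v ≠ 5 → 6*v + 6*val_1 < 3) ∨ (¬(3*v + 3*val_1 > 9)))).
Before the if: ((¬(3*val > 4)) → ((4*val ≠ 5 → 12*val < -45) ∨ (¬(6*val > -15)))) ∧ (3*val > 4 → (∀val_1. (2*val_1 ≥ -1 ∧ ((4*v ≠ 5 → 6*v + 6*val_1 < 3) ∨ (¬(3*v + 3*val_1 > 9))))))
Answer: WP = ((¬(3*val > 4)) → ((4*val ≠ 5 → 12*val < -45) ∨ (¬(6*val > -15)))) ∧ (3*val > 4 → (∀val_1. (2*val_1 ≥ -1 ∧ ((4*v ≠ 5 → 6*v + 6*val_1 < 3) ∨ (¬(3*v + 3*val_1 > 9))))))


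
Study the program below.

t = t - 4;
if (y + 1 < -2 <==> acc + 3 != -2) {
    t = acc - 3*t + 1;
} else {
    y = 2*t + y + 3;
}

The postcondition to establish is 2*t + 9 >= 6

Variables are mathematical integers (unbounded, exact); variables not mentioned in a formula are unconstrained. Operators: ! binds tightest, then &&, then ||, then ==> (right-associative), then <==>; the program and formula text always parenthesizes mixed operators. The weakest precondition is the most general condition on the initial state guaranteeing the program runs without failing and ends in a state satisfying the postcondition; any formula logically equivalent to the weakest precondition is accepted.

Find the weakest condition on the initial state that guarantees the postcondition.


Working backward. After the program, the postcondition 2*t + 9 >= 6 must hold; in canonical form it is 2*t >= -3.
Then branch requires 2*acc >= 6*t - 5; else branch requires 2*t >= -3.
Before the if: ((y < -3 <==> acc != -5) ==> 2*acc >= 6*t - 5) && ((!(y < -3 <==> acc != -5)) ==> 2*t >= -3)
Before t := t - 4: ((y < -3 <==> acc != -5) ==> 2*acc >= 6*t - 29) && ((!(y < -3 <==> acc != -5)) ==> 2*t >= 5)
Answer: WP = ((y < -3 <==> acc != -5) ==> 2*acc >= 6*t - 29) && ((!(y < -3 <==> acc != -5)) ==> 2*t >= 5)


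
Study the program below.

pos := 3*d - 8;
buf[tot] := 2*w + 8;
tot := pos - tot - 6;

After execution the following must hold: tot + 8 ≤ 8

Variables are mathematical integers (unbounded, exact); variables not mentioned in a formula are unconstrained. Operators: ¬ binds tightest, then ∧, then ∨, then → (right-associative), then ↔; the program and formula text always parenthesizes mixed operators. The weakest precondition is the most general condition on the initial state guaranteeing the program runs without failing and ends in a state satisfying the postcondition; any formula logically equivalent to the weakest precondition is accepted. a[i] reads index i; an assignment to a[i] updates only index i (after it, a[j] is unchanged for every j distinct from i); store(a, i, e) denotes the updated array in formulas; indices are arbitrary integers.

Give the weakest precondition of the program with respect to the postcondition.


Working backward. After the program, the postcondition tot + 8 ≤ 8 must hold; in canonical form it is tot ≤ 0.
Before tot := pos - tot - 6: pos ≤ tot + 6
Before buf[tot] := 2*w + 8: pos ≤ tot + 6
Before pos := 3*d - 8: 3*d ≤ tot + 14
Answer: WP = 3*d ≤ tot + 14


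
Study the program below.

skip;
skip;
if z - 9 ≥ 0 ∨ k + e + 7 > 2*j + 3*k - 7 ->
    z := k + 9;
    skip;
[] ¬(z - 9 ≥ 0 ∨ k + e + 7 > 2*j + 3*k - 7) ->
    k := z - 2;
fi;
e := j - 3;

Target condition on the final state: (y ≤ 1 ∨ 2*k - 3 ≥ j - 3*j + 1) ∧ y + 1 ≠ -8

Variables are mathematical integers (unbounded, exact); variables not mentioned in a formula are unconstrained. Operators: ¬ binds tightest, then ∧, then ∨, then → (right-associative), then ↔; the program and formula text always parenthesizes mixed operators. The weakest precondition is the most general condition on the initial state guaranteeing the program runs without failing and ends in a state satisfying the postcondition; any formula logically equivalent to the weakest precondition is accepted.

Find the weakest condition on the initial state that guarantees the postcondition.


Working backward. After the program, the postcondition (y ≤ 1 ∨ 2*k - 3 ≥ j - 3*j + 1) ∧ y + 1 ≠ -8 must hold; in canonical form it is (y ≤ 1 ∨ 2*j + 2*k ≥ 4) ∧ y ≠ -9.
Before e := j - 3: (y ≤ 1 ∨ 2*j + 2*k ≥ 4) ∧ y ≠ -9
Then branch requires (y ≤ 1 ∨ 2*j + 2*k ≥ 4) ∧ y ≠ -9; else branch requires (y ≤ 1 ∨ 2*j + 2*z ≥ 8) ∧ y ≠ -9.
Before the if: ((z ≥ 9 ∨ e > 2*j + 2*k - 14) → ((y ≤ 1 ∨ 2*j + 2*k ≥ 4) ∧ y ≠ -9)) ∧ ((¬(z ≥ 9 ∨ e > 2*j + 2*k - 14)) → ((y ≤ 1 ∨ 2*j + 2*z ≥ 8) ∧ y ≠ -9))
Before skip: ((z ≥ 9 ∨ e > 2*j + 2*k - 14) → ((y ≤ 1 ∨ 2*j + 2*k ≥ 4) ∧ y ≠ -9)) ∧ ((¬(z ≥ 9 ∨ e > 2*j + 2*k - 14)) → ((y ≤ 1 ∨ 2*j + 2*z ≥ 8) ∧ y ≠ -9))
Before skip: ((z ≥ 9 ∨ e > 2*j + 2*k - 14) → ((y ≤ 1 ∨ 2*j + 2*k ≥ 4) ∧ y ≠ -9)) ∧ ((¬(z ≥ 9 ∨ e > 2*j + 2*k - 14)) → ((y ≤ 1 ∨ 2*j + 2*z ≥ 8) ∧ y ≠ -9))
Answer: WP = ((z ≥ 9 ∨ e > 2*j + 2*k - 14) → ((y ≤ 1 ∨ 2*j + 2*k ≥ 4) ∧ y ≠ -9)) ∧ ((¬(z ≥ 9 ∨ e > 2*j + 2*k - 14)) → ((y ≤ 1 ∨ 2*j + 2*z ≥ 8) ∧ y ≠ -9))


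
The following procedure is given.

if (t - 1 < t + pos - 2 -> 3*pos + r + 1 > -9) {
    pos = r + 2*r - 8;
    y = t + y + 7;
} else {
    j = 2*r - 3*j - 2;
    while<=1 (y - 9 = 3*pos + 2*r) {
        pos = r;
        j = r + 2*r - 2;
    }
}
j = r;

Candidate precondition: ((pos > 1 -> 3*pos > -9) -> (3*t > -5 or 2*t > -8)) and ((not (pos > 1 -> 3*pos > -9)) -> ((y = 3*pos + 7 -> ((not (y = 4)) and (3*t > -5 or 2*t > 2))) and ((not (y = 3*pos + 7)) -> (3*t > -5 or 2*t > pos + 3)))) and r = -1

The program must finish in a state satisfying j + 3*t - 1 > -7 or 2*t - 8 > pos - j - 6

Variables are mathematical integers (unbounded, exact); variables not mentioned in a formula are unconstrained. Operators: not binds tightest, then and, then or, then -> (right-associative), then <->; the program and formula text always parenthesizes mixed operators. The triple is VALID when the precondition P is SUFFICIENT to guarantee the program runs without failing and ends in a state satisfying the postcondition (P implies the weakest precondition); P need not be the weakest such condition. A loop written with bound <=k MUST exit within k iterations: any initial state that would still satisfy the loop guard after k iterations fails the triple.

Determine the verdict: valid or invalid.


Working backward. After the program, the postcondition j + 3*t - 1 > -7 or 2*t - 8 > pos - j - 6 must hold; in canonical form it is j + 3*t > -6 or j + 2*t > pos + 2.
Before j := r: r + 3*t > -6 or r + 2*t > pos + 2
Then branch requires r + 3*t > -6 or 2*t > 2*r - 6; else branch requires (y = 3*pos + 2*r + 9 -> ((not (y = 5*r + 9)) and (r + 3*t > -6 or 2*t > 2))) and ((not (y = 3*pos + 2*r + 9)) -> (r + 3*t > -6 or r + 2*t > pos + 2)).
Before the if: ((pos > 1 -> 3*pos + r > -10) -> (r + 3*t > -6 or 2*t > 2*r - 6)) and ((not (pos > 1 -> 3*pos + r > -10)) -> ((y = 3*pos + 2*r + 9 -> ((not (y = 5*r + 9)) and (r + 3*t > -6 or 2*t > 2))) and ((not (y = 3*pos + 2*r + 9)) -> (r + 3*t > -6 or r + 2*t > pos + 2))))
The weakest precondition is ((pos > 1 -> 3*pos + r > -10) -> (r + 3*t > -6 or 2*t > 2*r - 6)) and ((not (pos > 1 -> 3*pos + r > -10)) -> ((y = 3*pos + 2*r + 9 -> ((not (y = 5*r + 9)) and (r + 3*t > -6 or 2*t > 2))) and ((not (y = 3*pos + 2*r + 9)) -> (r + 3*t > -6 or r + 2*t > pos + 2)))).
Check whether ((pos > 1 -> 3*pos > -9) -> (3*t > -5 or 2*t > -8)) and ((not (pos > 1 -> 3*pos > -9)) -> ((y = 3*pos + 7 -> ((not (y = 4)) and (3*t > -5 or 2*t > 2))) and ((not (y = 3*pos + 7)) -> (3*t > -5 or 2*t > pos + 3)))) and r = -1 implies it.
Every state satisfying the precondition satisfies the weakest precondition: the implication holds.
Answer: valid
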